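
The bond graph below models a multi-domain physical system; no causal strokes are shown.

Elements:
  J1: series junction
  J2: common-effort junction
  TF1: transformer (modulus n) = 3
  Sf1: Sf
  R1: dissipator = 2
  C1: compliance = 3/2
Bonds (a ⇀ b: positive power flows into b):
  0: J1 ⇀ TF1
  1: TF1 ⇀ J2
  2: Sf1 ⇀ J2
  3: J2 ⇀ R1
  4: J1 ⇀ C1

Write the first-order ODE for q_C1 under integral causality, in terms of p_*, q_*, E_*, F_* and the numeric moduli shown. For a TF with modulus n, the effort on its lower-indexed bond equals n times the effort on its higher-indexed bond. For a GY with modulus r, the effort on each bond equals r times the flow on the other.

b2 →Sf1  (Sf1 fixes flow; stroke at Sf1)
b4 →J1  (C1: C, integral causality)
b0 →TF1  (closing 1-jn rule on J1)
b1 →J2  (TF1 one-in-one-out from 0)
b3 →R1  (0-jn J2 has e-setter on 1)

dq_C1/dt = -F_Sf1/3 - q_C1/27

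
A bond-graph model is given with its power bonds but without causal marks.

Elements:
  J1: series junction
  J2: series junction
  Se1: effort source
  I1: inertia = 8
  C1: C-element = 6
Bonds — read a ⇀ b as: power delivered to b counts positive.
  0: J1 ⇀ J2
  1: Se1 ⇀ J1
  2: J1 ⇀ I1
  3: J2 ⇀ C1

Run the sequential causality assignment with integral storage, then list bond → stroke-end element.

#1 |J1  (Se1 fixes effort; stroke away)
#2 |I1  (I1: I, integral causality)
#0 |J1  (J1 flow already set via bond 2)
#3 |J2  (1-jn J2 has f-setter on 0)

bond 0 stroke→J1
bond 1 stroke→J1
bond 2 stroke→I1
bond 3 stroke→J2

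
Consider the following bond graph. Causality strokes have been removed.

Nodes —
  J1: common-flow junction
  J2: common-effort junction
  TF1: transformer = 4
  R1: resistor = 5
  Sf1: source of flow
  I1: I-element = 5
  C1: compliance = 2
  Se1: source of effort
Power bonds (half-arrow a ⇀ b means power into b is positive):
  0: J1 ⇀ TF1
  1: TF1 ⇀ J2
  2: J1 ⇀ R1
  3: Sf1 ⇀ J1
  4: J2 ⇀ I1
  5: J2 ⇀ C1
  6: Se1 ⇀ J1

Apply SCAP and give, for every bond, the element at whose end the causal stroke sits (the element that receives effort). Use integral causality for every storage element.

bond 0 →J1
bond 1 →TF1
bond 2 →J1
bond 3 →Sf1
bond 4 →I1
bond 5 →J2
bond 6 →J1

b3 |Sf1  (Sf1: flow source, stroke at near end)
b6 |J1  (source Se1 imposes e)
b0 |J1  (J1 flow already set via bond 3)
b2 |J1  (J1 flow already set via bond 3)
b1 |TF1  (TF TF1: opposite of bond 0)
b4 |I1  (I1 integral (f out))
b5 |J2  (J2: last free bond brings effort in)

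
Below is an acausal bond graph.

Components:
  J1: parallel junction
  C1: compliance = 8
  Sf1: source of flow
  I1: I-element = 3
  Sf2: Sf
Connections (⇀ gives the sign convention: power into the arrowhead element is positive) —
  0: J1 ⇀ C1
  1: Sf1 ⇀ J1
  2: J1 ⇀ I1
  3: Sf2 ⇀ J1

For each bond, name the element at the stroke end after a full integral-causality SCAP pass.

#1 stroke→Sf1  (Sf1: flow source, stroke at near end)
#3 stroke→Sf2  (Sf2 (Sf) sets flow on bond)
#0 stroke→J1  (C1 outputs effort q/C1)
#2 stroke→I1  (J1: bond 0 brought effort, rest push out)

#0 |J1
#1 |Sf1
#2 |I1
#3 |Sf2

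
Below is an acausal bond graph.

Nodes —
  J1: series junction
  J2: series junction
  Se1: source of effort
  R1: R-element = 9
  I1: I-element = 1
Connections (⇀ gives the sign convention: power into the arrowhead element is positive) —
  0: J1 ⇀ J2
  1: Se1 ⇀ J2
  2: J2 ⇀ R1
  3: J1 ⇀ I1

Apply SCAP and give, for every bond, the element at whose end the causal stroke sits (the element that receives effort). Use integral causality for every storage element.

β1 →J2  (Se1 (Se) sets effort on bond)
β3 →I1  (I1 outputs flow p/I1)
β0 →J1  (common-f at J1 fixed by 3)
β2 →J2  (1-jn J2 has f-setter on 0)

#0 |J1
#1 |J2
#2 |J2
#3 |I1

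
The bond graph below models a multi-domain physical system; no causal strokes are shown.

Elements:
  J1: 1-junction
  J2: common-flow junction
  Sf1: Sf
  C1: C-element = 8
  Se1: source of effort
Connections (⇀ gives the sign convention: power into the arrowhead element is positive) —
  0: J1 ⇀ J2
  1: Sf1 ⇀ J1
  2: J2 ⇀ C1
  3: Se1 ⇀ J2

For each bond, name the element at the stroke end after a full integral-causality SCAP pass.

β1 |Sf1  (Sf1: flow source, stroke at near end)
β3 |J2  (source Se1 imposes e)
β0 |J1  (common-f at J1 fixed by 1)
β2 |J2  (1-jn J2 has f-setter on 0)

#0 stroke at J1
#1 stroke at Sf1
#2 stroke at J2
#3 stroke at J2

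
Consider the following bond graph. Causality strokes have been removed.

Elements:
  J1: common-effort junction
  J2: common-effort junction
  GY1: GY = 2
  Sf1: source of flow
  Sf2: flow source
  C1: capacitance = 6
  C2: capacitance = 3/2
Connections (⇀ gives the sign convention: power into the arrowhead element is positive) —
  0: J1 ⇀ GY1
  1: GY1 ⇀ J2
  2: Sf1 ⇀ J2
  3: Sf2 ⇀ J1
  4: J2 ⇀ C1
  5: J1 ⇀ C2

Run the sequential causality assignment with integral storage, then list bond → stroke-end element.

b2 |Sf1  (Sf1 (Sf) sets flow on bond)
b3 |Sf2  (source Sf2 imposes f)
b4 |J2  (C1: C, integral causality)
b1 |GY1  (0-jn J2 has e-setter on 4)
b0 |GY1  (GY GY1: same side as bond 1)
b5 |J1  (only one effort-in slot at J1)

β0 →GY1
β1 →GY1
β2 →Sf1
β3 →Sf2
β4 →J2
β5 →J1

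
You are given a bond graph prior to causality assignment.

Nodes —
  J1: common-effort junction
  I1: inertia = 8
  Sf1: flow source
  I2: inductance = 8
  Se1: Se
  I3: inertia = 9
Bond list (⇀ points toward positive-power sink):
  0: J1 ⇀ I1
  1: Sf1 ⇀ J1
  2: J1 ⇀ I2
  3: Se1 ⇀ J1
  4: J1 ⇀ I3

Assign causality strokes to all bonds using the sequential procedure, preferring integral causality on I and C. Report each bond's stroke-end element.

β1 stroke→Sf1  (Sf1 fixes flow; stroke at Sf1)
β3 stroke→J1  (Se1: effort source, stroke at far end)
β0 stroke→I1  (J1: bond 3 brought effort, rest push out)
β2 stroke→I2  (common-e at J1 fixed by 3)
β4 stroke→I3  (common-e at J1 fixed by 3)

bond 0 |I1
bond 1 |Sf1
bond 2 |I2
bond 3 |J1
bond 4 |I3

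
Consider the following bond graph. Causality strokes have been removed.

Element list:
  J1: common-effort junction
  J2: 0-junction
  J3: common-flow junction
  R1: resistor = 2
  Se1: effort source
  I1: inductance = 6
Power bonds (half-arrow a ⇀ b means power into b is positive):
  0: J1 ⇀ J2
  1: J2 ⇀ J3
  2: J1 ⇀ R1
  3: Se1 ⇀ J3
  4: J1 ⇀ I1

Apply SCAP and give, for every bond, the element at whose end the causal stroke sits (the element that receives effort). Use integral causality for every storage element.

#0 stroke→J1
#1 stroke→J2
#2 stroke→R1
#3 stroke→J3
#4 stroke→I1

bond 3 →J3  (Se1: effort source, stroke at far end)
bond 1 →J2  (closing 1-jn rule on J3)
bond 0 →J1  (common-e at J2 fixed by 1)
bond 2 →R1  (common-e at J1 fixed by 0)
bond 4 →I1  (common-e at J1 fixed by 0)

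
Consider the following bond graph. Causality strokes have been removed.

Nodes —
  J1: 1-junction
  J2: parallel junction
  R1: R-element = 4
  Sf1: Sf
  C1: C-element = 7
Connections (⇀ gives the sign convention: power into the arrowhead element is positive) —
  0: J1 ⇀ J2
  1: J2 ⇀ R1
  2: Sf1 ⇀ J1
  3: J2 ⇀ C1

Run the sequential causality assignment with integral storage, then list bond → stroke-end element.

#2 |Sf1  (Sf1 (Sf) sets flow on bond)
#0 |J1  (1-jn J1 has f-setter on 2)
#3 |J2  (C1 integral (e out))
#1 |R1  (common-e at J2 fixed by 3)

#0 stroke→J1
#1 stroke→R1
#2 stroke→Sf1
#3 stroke→J2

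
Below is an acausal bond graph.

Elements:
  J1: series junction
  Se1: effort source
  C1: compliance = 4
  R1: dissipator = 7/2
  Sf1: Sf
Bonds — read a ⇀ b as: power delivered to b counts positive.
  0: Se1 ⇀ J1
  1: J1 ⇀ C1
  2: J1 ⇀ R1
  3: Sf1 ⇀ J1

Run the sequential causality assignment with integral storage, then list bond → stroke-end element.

β0 stroke→J1
β1 stroke→J1
β2 stroke→J1
β3 stroke→Sf1

b0 stroke at J1  (source Se1 imposes e)
b3 stroke at Sf1  (source Sf1 imposes f)
b1 stroke at J1  (1-jn J1 has f-setter on 3)
b2 stroke at J1  (1-jn J1 has f-setter on 3)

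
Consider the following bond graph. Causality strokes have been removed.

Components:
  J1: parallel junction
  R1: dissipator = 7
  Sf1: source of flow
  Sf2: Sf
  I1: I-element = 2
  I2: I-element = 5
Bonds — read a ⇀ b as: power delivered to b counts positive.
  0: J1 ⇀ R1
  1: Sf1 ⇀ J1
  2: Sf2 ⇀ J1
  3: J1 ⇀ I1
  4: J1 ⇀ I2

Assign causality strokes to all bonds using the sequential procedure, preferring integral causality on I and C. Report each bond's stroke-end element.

b1 stroke→Sf1  (source Sf1 imposes f)
b2 stroke→Sf2  (Sf2 (Sf) sets flow on bond)
b3 stroke→I1  (I1: I, integral causality)
b4 stroke→I2  (I2 outputs flow p/I2)
b0 stroke→J1  (J1: last free bond brings effort in)

b0 stroke at J1
b1 stroke at Sf1
b2 stroke at Sf2
b3 stroke at I1
b4 stroke at I2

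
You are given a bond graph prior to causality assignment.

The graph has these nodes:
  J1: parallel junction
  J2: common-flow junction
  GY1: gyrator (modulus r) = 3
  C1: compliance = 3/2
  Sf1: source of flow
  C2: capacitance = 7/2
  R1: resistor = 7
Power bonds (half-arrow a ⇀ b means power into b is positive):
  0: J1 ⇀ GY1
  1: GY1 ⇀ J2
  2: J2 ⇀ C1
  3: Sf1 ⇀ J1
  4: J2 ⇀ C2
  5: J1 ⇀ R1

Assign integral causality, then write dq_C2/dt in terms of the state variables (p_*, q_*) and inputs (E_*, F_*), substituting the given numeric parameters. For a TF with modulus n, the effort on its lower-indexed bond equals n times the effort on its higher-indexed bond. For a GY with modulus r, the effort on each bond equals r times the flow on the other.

b3 stroke at Sf1  (Sf1 (Sf) sets flow on bond)
b2 stroke at J2  (C1 integral (e out))
b4 stroke at J2  (C2 outputs effort q/C2)
b1 stroke at GY1  (closing 1-jn rule on J2)
b0 stroke at GY1  (GY1 both-in/both-out from 1)
b5 stroke at J1  (closing 0-jn rule on J1)

dq_C2/dt = 7*F_Sf1/3 - 14*q_C1/27 - 2*q_C2/9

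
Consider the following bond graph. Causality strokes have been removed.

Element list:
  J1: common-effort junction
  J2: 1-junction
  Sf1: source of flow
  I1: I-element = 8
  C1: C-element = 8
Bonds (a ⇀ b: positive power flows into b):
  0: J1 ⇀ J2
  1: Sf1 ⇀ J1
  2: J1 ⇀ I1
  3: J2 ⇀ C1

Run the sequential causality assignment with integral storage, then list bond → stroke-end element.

#0 stroke at J1
#1 stroke at Sf1
#2 stroke at I1
#3 stroke at J2

#1 |Sf1  (Sf1: flow source, stroke at near end)
#2 |I1  (I1 integral (f out))
#0 |J1  (J1 needs exactly one e-in)
#3 |J2  (1-jn J2 has f-setter on 0)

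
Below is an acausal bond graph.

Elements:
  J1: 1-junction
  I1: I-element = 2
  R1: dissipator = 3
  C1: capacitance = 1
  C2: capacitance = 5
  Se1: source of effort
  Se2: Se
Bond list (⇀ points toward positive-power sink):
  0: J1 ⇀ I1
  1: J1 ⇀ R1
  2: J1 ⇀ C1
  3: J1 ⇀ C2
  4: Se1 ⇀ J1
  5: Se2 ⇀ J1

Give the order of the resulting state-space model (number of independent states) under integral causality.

β4 stroke→J1  (Se1: effort source, stroke at far end)
β5 stroke→J1  (Se2: effort source, stroke at far end)
β0 stroke→I1  (prefer integral on I1)
β1 stroke→J1  (1-jn J1 has f-setter on 0)
β2 stroke→J1  (J1: bond 0 brought flow, rest push out)
β3 stroke→J1  (common-f at J1 fixed by 0)

3  (C1, C2, I1 all integral)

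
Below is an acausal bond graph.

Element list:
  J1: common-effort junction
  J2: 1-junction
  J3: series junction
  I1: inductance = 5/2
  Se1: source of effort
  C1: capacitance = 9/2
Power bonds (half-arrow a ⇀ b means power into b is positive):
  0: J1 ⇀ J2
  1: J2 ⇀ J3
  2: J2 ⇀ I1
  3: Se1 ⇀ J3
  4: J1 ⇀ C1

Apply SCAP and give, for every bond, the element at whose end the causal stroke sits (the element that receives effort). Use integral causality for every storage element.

bond 0 →J2
bond 1 →J2
bond 2 →I1
bond 3 →J3
bond 4 →J1

#3 |J3  (Se1: effort source, stroke at far end)
#1 |J2  (closing 1-jn rule on J3)
#2 |I1  (I1: I, integral causality)
#0 |J2  (J2 flow already set via bond 2)
#4 |J1  (only one effort-in slot at J1)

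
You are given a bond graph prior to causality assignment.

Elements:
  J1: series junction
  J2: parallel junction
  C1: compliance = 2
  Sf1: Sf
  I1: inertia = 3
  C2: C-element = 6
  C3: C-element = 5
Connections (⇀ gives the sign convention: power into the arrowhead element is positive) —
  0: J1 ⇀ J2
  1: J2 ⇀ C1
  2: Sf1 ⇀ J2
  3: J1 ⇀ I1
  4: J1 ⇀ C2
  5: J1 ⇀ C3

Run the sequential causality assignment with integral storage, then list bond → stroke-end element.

bond 2 stroke→Sf1  (Sf1 (Sf) sets flow on bond)
bond 1 stroke→J2  (C1 integral (e out))
bond 0 stroke→J1  (J2: bond 1 brought effort, rest push out)
bond 3 stroke→I1  (I1: I, integral causality)
bond 4 stroke→J1  (J1 flow already set via bond 3)
bond 5 stroke→J1  (common-f at J1 fixed by 3)

#0 stroke→J1
#1 stroke→J2
#2 stroke→Sf1
#3 stroke→I1
#4 stroke→J1
#5 stroke→J1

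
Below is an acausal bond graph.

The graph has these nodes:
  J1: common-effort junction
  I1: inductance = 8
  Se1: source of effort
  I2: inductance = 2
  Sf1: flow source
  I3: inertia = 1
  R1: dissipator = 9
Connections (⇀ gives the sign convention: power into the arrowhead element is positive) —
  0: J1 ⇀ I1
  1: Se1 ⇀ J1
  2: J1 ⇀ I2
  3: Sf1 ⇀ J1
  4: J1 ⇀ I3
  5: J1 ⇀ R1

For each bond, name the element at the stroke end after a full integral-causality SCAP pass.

bond 0 stroke at I1
bond 1 stroke at J1
bond 2 stroke at I2
bond 3 stroke at Sf1
bond 4 stroke at I3
bond 5 stroke at R1

β1 stroke at J1  (Se1 (Se) sets effort on bond)
β3 stroke at Sf1  (Sf1 fixes flow; stroke at Sf1)
β0 stroke at I1  (common-e at J1 fixed by 1)
β2 stroke at I2  (J1: bond 1 brought effort, rest push out)
β4 stroke at I3  (common-e at J1 fixed by 1)
β5 stroke at R1  (0-jn J1 has e-setter on 1)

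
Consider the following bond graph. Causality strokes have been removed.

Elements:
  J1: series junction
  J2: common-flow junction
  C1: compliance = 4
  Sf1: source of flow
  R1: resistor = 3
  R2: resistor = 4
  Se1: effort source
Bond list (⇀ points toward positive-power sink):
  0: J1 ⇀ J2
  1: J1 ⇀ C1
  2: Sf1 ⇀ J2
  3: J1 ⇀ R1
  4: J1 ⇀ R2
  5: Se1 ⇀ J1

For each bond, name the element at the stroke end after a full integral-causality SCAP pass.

#0 stroke at J2
#1 stroke at J1
#2 stroke at Sf1
#3 stroke at J1
#4 stroke at J1
#5 stroke at J1

β2 |Sf1  (Sf1: flow source, stroke at near end)
β5 |J1  (Se1 (Se) sets effort on bond)
β0 |J2  (1-jn J2 has f-setter on 2)
β1 |J1  (common-f at J1 fixed by 0)
β3 |J1  (J1 flow already set via bond 0)
β4 |J1  (common-f at J1 fixed by 0)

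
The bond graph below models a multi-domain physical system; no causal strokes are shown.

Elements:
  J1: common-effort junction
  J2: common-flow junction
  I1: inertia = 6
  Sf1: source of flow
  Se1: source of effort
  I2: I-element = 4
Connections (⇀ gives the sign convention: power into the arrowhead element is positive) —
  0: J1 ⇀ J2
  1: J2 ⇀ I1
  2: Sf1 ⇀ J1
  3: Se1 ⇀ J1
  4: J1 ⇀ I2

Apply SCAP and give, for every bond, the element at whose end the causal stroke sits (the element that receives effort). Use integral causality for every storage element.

#0 stroke→J2
#1 stroke→I1
#2 stroke→Sf1
#3 stroke→J1
#4 stroke→I2

b2 →Sf1  (Sf1 (Sf) sets flow on bond)
b3 →J1  (Se1: effort source, stroke at far end)
b0 →J2  (J1: bond 3 brought effort, rest push out)
b4 →I2  (J1 effort already set via bond 3)
b1 →I1  (J2 needs exactly one f-in)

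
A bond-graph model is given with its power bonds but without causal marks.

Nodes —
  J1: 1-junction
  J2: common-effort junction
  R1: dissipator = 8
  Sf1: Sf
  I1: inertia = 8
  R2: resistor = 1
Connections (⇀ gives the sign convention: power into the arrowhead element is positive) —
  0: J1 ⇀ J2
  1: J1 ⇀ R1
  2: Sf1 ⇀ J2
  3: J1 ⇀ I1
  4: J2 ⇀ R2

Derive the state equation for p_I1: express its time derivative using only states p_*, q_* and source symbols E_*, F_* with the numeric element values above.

#2 stroke at Sf1  (source Sf1 imposes f)
#3 stroke at I1  (I1 outputs flow p/I1)
#0 stroke at J1  (1-jn J1 has f-setter on 3)
#1 stroke at J1  (J1 flow already set via bond 3)
#4 stroke at J2  (closing 0-jn rule on J2)

dp_I1/dt = -F_Sf1 - 9*p_I1/8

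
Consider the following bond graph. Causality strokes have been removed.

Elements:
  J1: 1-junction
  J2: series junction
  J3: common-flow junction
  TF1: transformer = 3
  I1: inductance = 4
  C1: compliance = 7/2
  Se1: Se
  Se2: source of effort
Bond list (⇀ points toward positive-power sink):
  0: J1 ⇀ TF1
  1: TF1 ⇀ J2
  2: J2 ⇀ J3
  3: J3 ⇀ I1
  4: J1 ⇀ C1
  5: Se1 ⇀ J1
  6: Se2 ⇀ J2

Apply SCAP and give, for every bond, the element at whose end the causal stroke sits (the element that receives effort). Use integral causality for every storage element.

bond 0 stroke→TF1
bond 1 stroke→J2
bond 2 stroke→J3
bond 3 stroke→I1
bond 4 stroke→J1
bond 5 stroke→J1
bond 6 stroke→J2

β5 |J1  (Se1 (Se) sets effort on bond)
β6 |J2  (Se2: effort source, stroke at far end)
β3 |I1  (I1 outputs flow p/I1)
β2 |J3  (J3: bond 3 brought flow, rest push out)
β1 |J2  (J2: bond 2 brought flow, rest push out)
β0 |TF1  (TF1: transformer flips bond 1)
β4 |J1  (J1 flow already set via bond 0)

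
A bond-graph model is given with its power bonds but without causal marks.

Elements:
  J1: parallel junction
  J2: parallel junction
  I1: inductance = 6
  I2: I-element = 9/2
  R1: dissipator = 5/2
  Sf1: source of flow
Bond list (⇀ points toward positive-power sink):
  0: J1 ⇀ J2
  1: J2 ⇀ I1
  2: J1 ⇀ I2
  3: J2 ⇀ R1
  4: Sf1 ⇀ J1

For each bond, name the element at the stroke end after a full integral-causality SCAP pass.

bond 4 →Sf1  (Sf1 (Sf) sets flow on bond)
bond 1 →I1  (I1: I, integral causality)
bond 2 →I2  (I2 integral (f out))
bond 0 →J1  (closing 0-jn rule on J1)
bond 3 →J2  (J2 needs exactly one e-in)

β0 →J1
β1 →I1
β2 →I2
β3 →J2
β4 →Sf1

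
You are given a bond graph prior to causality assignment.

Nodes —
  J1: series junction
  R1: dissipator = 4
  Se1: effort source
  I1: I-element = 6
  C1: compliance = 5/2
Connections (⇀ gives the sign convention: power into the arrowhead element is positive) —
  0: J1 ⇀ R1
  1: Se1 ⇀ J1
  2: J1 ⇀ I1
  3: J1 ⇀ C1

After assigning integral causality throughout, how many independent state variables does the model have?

2  (C1, I1 all integral)

β1 stroke at J1  (Se1: effort source, stroke at far end)
β2 stroke at I1  (I1 outputs flow p/I1)
β0 stroke at J1  (J1: bond 2 brought flow, rest push out)
β3 stroke at J1  (J1: bond 2 brought flow, rest push out)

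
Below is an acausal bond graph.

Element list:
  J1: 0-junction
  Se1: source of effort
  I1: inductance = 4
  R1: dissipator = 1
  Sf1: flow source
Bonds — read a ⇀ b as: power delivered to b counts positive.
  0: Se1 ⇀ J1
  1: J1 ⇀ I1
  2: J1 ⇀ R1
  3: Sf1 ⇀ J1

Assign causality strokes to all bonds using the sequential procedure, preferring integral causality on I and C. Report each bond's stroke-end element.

#0 stroke at J1  (Se1 fixes effort; stroke away)
#3 stroke at Sf1  (Sf1 fixes flow; stroke at Sf1)
#1 stroke at I1  (J1: bond 0 brought effort, rest push out)
#2 stroke at R1  (J1: bond 0 brought effort, rest push out)

β0 stroke→J1
β1 stroke→I1
β2 stroke→R1
β3 stroke→Sf1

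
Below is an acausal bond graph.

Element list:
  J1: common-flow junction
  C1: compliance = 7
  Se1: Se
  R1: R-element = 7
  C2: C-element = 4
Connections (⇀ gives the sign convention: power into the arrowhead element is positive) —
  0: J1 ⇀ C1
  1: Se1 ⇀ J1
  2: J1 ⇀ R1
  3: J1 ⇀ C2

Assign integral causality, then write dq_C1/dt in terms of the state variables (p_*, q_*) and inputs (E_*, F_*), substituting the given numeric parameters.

b1 |J1  (source Se1 imposes e)
b0 |J1  (C1 outputs effort q/C1)
b3 |J1  (C2 integral (e out))
b2 |R1  (J1 needs exactly one f-in)

dq_C1/dt = E_Se1/7 - q_C1/49 - q_C2/28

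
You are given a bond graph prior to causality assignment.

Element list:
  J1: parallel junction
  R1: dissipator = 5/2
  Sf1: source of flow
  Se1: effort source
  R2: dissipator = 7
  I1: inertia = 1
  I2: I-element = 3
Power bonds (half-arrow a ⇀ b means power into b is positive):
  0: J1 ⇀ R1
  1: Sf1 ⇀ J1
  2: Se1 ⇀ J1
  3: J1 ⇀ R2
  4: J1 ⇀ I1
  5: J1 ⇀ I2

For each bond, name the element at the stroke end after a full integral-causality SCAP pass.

β1 →Sf1  (Sf1 fixes flow; stroke at Sf1)
β2 →J1  (Se1: effort source, stroke at far end)
β0 →R1  (common-e at J1 fixed by 2)
β3 →R2  (J1 effort already set via bond 2)
β4 →I1  (0-jn J1 has e-setter on 2)
β5 →I2  (J1 effort already set via bond 2)

β0 |R1
β1 |Sf1
β2 |J1
β3 |R2
β4 |I1
β5 |I2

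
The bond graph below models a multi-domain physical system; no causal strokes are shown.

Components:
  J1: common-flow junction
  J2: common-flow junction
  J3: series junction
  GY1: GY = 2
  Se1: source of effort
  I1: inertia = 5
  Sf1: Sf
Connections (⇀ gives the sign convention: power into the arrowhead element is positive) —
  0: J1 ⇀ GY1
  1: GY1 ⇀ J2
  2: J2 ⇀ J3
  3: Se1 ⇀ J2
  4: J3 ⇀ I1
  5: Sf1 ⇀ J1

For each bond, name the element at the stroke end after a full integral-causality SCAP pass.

#3 |J2  (Se1 (Se) sets effort on bond)
#5 |Sf1  (Sf1 fixes flow; stroke at Sf1)
#0 |J1  (J1: bond 5 brought flow, rest push out)
#1 |J2  (GY GY1: same side as bond 0)
#2 |J3  (only one flow-in slot at J2)
#4 |I1  (J3 needs exactly one f-in)

β0 stroke→J1
β1 stroke→J2
β2 stroke→J3
β3 stroke→J2
β4 stroke→I1
β5 stroke→Sf1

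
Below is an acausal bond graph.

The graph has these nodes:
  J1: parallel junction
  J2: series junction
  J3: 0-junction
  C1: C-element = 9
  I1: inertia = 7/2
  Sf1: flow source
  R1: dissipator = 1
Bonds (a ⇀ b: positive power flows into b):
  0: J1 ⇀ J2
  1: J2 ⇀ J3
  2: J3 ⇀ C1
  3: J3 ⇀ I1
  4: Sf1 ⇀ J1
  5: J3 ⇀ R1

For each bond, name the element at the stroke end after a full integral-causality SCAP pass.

β4 |Sf1  (source Sf1 imposes f)
β0 |J1  (J1 needs exactly one e-in)
β1 |J2  (J2 flow already set via bond 0)
β2 |J3  (C1 integral (e out))
β3 |I1  (J3 effort already set via bond 2)
β5 |R1  (0-jn J3 has e-setter on 2)

b0 stroke→J1
b1 stroke→J2
b2 stroke→J3
b3 stroke→I1
b4 stroke→Sf1
b5 stroke→R1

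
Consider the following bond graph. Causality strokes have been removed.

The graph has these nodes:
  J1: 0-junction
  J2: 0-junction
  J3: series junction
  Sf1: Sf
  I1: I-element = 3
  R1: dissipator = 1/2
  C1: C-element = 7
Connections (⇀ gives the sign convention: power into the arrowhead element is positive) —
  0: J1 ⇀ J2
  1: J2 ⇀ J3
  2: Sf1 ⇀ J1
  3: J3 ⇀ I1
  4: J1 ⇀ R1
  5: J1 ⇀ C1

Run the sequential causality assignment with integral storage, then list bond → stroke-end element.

bond 0 |J2
bond 1 |J3
bond 2 |Sf1
bond 3 |I1
bond 4 |R1
bond 5 |J1

b2 |Sf1  (source Sf1 imposes f)
b3 |I1  (I1 outputs flow p/I1)
b1 |J3  (common-f at J3 fixed by 3)
b0 |J2  (only one effort-in slot at J2)
b5 |J1  (prefer integral on C1)
b4 |R1  (0-jn J1 has e-setter on 5)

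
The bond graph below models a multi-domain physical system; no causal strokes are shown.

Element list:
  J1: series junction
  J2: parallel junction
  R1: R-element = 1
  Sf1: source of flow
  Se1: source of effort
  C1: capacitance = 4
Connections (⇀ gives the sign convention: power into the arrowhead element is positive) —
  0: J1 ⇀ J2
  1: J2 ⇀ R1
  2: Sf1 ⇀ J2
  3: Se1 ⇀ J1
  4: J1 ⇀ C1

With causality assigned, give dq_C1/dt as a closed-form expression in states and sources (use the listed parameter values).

bond 2 stroke at Sf1  (source Sf1 imposes f)
bond 3 stroke at J1  (Se1: effort source, stroke at far end)
bond 4 stroke at J1  (C1: C, integral causality)
bond 0 stroke at J2  (J1: last free bond brings flow in)
bond 1 stroke at R1  (J2: bond 0 brought effort, rest push out)

dq_C1/dt = E_Se1 - F_Sf1 - q_C1/4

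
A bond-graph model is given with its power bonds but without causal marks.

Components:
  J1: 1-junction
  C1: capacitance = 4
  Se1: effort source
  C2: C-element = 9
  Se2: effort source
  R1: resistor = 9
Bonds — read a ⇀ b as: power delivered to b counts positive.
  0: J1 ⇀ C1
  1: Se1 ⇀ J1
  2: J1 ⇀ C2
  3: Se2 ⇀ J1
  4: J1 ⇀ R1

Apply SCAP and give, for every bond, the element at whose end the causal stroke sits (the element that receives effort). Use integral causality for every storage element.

β0 stroke→J1
β1 stroke→J1
β2 stroke→J1
β3 stroke→J1
β4 stroke→R1

bond 1 stroke→J1  (source Se1 imposes e)
bond 3 stroke→J1  (Se2 (Se) sets effort on bond)
bond 0 stroke→J1  (C1: C, integral causality)
bond 2 stroke→J1  (C2: C, integral causality)
bond 4 stroke→R1  (J1 needs exactly one f-in)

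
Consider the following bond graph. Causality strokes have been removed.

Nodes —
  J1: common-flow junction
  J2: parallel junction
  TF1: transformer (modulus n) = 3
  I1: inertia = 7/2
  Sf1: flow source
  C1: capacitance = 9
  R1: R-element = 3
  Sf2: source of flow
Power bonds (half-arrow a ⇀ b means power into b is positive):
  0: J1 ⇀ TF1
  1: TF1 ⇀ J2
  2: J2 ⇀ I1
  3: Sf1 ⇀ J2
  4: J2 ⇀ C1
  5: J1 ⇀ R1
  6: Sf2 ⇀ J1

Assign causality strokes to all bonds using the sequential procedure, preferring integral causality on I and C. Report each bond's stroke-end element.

bond 0 →J1
bond 1 →TF1
bond 2 →I1
bond 3 →Sf1
bond 4 →J2
bond 5 →J1
bond 6 →Sf2

β3 stroke at Sf1  (source Sf1 imposes f)
β6 stroke at Sf2  (source Sf2 imposes f)
β0 stroke at J1  (J1 flow already set via bond 6)
β5 stroke at J1  (1-jn J1 has f-setter on 6)
β1 stroke at TF1  (TF1 one-in-one-out from 0)
β2 stroke at I1  (I1 integral (f out))
β4 stroke at J2  (J2 needs exactly one e-in)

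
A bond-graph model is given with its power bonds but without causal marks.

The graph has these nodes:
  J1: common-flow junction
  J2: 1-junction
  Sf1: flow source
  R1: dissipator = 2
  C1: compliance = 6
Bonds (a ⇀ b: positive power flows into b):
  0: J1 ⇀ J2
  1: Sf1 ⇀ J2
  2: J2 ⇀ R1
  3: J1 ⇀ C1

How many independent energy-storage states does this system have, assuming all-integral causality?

β1 stroke at Sf1  (Sf1 (Sf) sets flow on bond)
β0 stroke at J2  (J2: bond 1 brought flow, rest push out)
β2 stroke at J2  (J2 flow already set via bond 1)
β3 stroke at J1  (J1 flow already set via bond 0)

1  (C1 all integral)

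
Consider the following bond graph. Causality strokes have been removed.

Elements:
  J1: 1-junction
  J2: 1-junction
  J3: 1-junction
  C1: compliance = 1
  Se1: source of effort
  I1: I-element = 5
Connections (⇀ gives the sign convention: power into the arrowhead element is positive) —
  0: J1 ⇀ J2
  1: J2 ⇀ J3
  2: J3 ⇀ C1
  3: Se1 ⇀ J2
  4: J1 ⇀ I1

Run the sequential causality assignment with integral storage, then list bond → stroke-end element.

b3 →J2  (source Se1 imposes e)
b2 →J3  (prefer integral on C1)
b1 →J2  (J3: last free bond brings flow in)
b0 →J1  (J2: last free bond brings flow in)
b4 →I1  (J1: last free bond brings flow in)

β0 stroke at J1
β1 stroke at J2
β2 stroke at J3
β3 stroke at J2
β4 stroke at I1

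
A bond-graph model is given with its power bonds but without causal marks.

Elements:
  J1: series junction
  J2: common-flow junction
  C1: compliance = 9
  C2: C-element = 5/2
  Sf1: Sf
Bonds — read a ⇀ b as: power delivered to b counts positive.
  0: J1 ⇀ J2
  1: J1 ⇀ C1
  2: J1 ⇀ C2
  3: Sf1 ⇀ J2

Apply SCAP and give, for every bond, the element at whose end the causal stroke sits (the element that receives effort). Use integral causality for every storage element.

β3 |Sf1  (Sf1 (Sf) sets flow on bond)
β0 |J2  (common-f at J2 fixed by 3)
β1 |J1  (1-jn J1 has f-setter on 0)
β2 |J1  (J1 flow already set via bond 0)

#0 →J2
#1 →J1
#2 →J1
#3 →Sf1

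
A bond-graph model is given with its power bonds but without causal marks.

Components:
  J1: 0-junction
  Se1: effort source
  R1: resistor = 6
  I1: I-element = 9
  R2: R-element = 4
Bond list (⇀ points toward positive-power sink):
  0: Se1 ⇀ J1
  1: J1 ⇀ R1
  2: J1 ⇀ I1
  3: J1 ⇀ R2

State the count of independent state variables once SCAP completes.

1  (I1 all integral)

bond 0 stroke at J1  (source Se1 imposes e)
bond 1 stroke at R1  (common-e at J1 fixed by 0)
bond 2 stroke at I1  (J1 effort already set via bond 0)
bond 3 stroke at R2  (J1 effort already set via bond 0)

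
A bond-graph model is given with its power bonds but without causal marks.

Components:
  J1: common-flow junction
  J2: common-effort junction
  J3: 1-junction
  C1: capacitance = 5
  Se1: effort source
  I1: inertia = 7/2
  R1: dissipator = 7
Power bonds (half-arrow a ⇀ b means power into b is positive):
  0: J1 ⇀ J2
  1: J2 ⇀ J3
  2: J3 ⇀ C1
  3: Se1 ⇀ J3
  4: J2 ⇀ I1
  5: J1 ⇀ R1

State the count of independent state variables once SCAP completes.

2  (C1, I1 all integral)

#3 →J3  (Se1 fixes effort; stroke away)
#2 →J3  (C1: C, integral causality)
#1 →J2  (J3: last free bond brings flow in)
#0 →J1  (common-e at J2 fixed by 1)
#4 →I1  (0-jn J2 has e-setter on 1)
#5 →R1  (J1: last free bond brings flow in)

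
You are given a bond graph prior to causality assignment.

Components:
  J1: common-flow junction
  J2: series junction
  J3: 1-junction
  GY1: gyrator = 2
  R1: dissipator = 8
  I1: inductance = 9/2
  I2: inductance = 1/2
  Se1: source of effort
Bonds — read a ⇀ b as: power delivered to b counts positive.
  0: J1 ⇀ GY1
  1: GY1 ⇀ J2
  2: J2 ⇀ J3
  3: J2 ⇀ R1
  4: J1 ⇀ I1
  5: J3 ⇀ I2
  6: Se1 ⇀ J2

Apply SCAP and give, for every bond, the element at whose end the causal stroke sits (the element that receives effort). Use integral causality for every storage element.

bond 0 →J1
bond 1 →J2
bond 2 →J3
bond 3 →J2
bond 4 →I1
bond 5 →I2
bond 6 →J2

#6 →J2  (Se1: effort source, stroke at far end)
#4 →I1  (prefer integral on I1)
#0 →J1  (common-f at J1 fixed by 4)
#1 →J2  (GY1 both-in/both-out from 0)
#5 →I2  (prefer integral on I2)
#2 →J3  (J3 flow already set via bond 5)
#3 →J2  (J2: bond 2 brought flow, rest push out)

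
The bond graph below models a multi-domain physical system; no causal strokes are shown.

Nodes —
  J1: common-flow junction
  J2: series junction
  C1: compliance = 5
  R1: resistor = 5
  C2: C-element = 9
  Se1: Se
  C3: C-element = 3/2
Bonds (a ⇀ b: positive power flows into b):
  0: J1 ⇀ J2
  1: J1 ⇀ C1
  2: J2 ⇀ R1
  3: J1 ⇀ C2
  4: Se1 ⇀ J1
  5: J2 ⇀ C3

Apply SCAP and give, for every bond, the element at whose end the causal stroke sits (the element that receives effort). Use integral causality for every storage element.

bond 0 |J2
bond 1 |J1
bond 2 |R1
bond 3 |J1
bond 4 |J1
bond 5 |J2

#4 |J1  (Se1 fixes effort; stroke away)
#1 |J1  (C1 outputs effort q/C1)
#3 |J1  (C2: C, integral causality)
#0 |J2  (J1 needs exactly one f-in)
#5 |J2  (C3 outputs effort q/C3)
#2 |R1  (J2: last free bond brings flow in)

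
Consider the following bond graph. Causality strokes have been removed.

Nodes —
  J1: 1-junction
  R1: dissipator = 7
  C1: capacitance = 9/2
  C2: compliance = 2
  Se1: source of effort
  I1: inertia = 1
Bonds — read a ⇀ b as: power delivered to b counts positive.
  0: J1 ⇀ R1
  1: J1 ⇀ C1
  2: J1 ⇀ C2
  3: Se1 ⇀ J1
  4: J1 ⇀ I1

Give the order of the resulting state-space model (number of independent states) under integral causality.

#3 |J1  (source Se1 imposes e)
#1 |J1  (prefer integral on C1)
#2 |J1  (C2 outputs effort q/C2)
#4 |I1  (prefer integral on I1)
#0 |J1  (1-jn J1 has f-setter on 4)

3  (C1, C2, I1 all integral)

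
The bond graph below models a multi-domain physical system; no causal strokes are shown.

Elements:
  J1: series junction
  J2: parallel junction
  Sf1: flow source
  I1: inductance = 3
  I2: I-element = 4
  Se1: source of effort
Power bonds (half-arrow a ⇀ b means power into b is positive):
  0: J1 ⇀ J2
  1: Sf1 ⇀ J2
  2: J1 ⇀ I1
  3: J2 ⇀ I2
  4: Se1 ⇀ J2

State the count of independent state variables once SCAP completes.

#1 stroke→Sf1  (Sf1 fixes flow; stroke at Sf1)
#4 stroke→J2  (Se1 fixes effort; stroke away)
#0 stroke→J1  (common-e at J2 fixed by 4)
#3 stroke→I2  (common-e at J2 fixed by 4)
#2 stroke→I1  (closing 1-jn rule on J1)

2  (I1, I2 all integral)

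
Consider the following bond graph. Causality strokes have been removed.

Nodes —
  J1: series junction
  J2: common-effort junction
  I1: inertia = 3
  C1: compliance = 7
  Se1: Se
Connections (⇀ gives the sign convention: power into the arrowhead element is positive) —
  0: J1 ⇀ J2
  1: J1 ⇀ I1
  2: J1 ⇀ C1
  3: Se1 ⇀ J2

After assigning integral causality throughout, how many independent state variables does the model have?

#3 stroke→J2  (Se1 (Se) sets effort on bond)
#0 stroke→J1  (J2 effort already set via bond 3)
#1 stroke→I1  (I1 integral (f out))
#2 stroke→J1  (J1 flow already set via bond 1)

2  (C1, I1 all integral)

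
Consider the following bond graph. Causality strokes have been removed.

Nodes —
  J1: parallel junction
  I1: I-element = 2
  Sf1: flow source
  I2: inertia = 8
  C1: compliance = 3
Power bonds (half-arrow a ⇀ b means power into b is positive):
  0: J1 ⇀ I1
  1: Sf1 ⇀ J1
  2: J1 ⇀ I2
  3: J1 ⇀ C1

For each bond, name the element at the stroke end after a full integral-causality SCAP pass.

bond 0 |I1
bond 1 |Sf1
bond 2 |I2
bond 3 |J1

β1 stroke→Sf1  (source Sf1 imposes f)
β0 stroke→I1  (I1 integral (f out))
β2 stroke→I2  (I2 integral (f out))
β3 stroke→J1  (only one effort-in slot at J1)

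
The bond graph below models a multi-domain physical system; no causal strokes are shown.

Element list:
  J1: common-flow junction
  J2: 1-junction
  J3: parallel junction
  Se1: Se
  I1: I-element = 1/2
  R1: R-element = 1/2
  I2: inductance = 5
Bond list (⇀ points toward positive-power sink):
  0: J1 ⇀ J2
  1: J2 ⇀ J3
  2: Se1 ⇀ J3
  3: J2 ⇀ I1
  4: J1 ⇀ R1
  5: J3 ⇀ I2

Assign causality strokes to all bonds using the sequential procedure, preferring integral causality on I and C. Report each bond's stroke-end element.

#0 |J2
#1 |J2
#2 |J3
#3 |I1
#4 |J1
#5 |I2

β2 |J3  (Se1 fixes effort; stroke away)
β1 |J2  (0-jn J3 has e-setter on 2)
β5 |I2  (common-e at J3 fixed by 2)
β3 |I1  (I1 integral (f out))
β0 |J2  (common-f at J2 fixed by 3)
β4 |J1  (J1: bond 0 brought flow, rest push out)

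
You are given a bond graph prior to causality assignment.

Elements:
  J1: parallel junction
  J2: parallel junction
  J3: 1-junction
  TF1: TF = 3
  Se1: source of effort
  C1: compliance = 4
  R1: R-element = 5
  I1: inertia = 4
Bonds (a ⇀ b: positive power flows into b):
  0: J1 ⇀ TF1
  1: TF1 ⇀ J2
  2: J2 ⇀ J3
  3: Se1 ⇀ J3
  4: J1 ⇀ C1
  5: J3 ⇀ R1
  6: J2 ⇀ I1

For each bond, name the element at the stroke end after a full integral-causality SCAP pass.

β3 →J3  (Se1 (Se) sets effort on bond)
β4 →J1  (C1 integral (e out))
β0 →TF1  (common-e at J1 fixed by 4)
β1 →J2  (TF TF1: opposite of bond 0)
β2 →J3  (J2 effort already set via bond 1)
β6 →I1  (common-e at J2 fixed by 1)
β5 →R1  (J3 needs exactly one f-in)

bond 0 →TF1
bond 1 →J2
bond 2 →J3
bond 3 →J3
bond 4 →J1
bond 5 →R1
bond 6 →I1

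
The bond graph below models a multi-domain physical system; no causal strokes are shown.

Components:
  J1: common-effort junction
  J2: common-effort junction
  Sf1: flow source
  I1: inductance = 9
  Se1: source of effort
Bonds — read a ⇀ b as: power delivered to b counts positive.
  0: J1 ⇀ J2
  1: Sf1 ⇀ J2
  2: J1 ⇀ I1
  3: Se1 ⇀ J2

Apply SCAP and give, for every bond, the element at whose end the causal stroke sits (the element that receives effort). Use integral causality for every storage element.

bond 0 stroke→J1
bond 1 stroke→Sf1
bond 2 stroke→I1
bond 3 stroke→J2

#1 stroke→Sf1  (Sf1 (Sf) sets flow on bond)
#3 stroke→J2  (Se1 fixes effort; stroke away)
#0 stroke→J1  (J2 effort already set via bond 3)
#2 stroke→I1  (J1: bond 0 brought effort, rest push out)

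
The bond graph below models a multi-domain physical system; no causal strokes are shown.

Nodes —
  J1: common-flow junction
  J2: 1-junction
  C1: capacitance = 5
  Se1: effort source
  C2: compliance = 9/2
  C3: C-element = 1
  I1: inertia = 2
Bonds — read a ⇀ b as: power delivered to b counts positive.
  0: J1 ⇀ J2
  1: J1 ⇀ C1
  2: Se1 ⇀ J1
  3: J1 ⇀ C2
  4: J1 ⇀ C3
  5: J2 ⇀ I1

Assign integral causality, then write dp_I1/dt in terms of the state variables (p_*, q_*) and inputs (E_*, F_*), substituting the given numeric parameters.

dp_I1/dt = E_Se1 - q_C1/5 - 2*q_C2/9 - q_C3

b2 |J1  (Se1 fixes effort; stroke away)
b1 |J1  (C1 integral (e out))
b3 |J1  (C2: C, integral causality)
b4 |J1  (C3 integral (e out))
b0 |J2  (J1 needs exactly one f-in)
b5 |I1  (J2: last free bond brings flow in)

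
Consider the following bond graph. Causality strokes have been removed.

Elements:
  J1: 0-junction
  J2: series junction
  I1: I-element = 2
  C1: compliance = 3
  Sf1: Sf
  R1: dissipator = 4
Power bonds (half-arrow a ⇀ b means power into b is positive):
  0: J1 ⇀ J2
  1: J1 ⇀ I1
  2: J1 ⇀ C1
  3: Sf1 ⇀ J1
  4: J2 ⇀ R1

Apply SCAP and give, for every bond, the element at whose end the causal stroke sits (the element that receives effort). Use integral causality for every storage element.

β3 stroke at Sf1  (source Sf1 imposes f)
β1 stroke at I1  (I1 integral (f out))
β2 stroke at J1  (prefer integral on C1)
β0 stroke at J2  (J1: bond 2 brought effort, rest push out)
β4 stroke at R1  (J2: last free bond brings flow in)

#0 stroke→J2
#1 stroke→I1
#2 stroke→J1
#3 stroke→Sf1
#4 stroke→R1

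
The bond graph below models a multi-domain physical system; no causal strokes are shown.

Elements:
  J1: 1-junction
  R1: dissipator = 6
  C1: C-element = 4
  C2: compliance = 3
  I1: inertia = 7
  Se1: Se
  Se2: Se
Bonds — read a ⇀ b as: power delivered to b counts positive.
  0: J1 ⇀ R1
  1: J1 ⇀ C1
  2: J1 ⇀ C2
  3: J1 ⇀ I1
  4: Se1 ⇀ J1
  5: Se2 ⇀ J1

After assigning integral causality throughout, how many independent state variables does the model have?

3  (C1, C2, I1 all integral)

β4 stroke at J1  (Se1: effort source, stroke at far end)
β5 stroke at J1  (Se2 (Se) sets effort on bond)
β1 stroke at J1  (prefer integral on C1)
β2 stroke at J1  (C2 integral (e out))
β3 stroke at I1  (prefer integral on I1)
β0 stroke at J1  (1-jn J1 has f-setter on 3)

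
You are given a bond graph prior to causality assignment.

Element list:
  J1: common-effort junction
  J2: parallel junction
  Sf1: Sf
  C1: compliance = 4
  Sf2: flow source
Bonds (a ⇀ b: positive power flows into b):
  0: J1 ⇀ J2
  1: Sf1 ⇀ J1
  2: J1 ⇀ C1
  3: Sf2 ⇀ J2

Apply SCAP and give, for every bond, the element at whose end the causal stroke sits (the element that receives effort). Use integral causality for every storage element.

b1 stroke at Sf1  (source Sf1 imposes f)
b3 stroke at Sf2  (source Sf2 imposes f)
b0 stroke at J2  (J2: last free bond brings effort in)
b2 stroke at J1  (J1 needs exactly one e-in)

#0 stroke→J2
#1 stroke→Sf1
#2 stroke→J1
#3 stroke→Sf2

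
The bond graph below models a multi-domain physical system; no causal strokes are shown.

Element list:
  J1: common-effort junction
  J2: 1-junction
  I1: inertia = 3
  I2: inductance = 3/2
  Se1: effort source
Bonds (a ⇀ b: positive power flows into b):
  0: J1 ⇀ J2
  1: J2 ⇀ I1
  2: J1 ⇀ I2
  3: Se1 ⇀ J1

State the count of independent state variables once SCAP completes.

#3 stroke→J1  (Se1 (Se) sets effort on bond)
#0 stroke→J2  (common-e at J1 fixed by 3)
#2 stroke→I2  (0-jn J1 has e-setter on 3)
#1 stroke→I1  (J2: last free bond brings flow in)

2  (I1, I2 all integral)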